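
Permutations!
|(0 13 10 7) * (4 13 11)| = 6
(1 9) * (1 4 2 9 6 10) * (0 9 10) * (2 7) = [9, 6, 10, 3, 7, 5, 0, 2, 8, 4, 1] = (0 9 4 7 2 10 1 6)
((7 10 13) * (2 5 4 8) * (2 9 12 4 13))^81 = (2 5 13 7 10)(4 8 9 12) = [0, 1, 5, 3, 8, 13, 6, 10, 9, 12, 2, 11, 4, 7]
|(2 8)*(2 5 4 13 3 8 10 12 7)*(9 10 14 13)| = 11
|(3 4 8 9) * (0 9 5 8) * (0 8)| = |(0 9 3 4 8 5)| = 6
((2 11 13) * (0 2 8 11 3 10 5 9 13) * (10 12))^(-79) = (0 2 3 12 10 5 9 13 8 11) = [2, 1, 3, 12, 4, 9, 6, 7, 11, 13, 5, 0, 10, 8]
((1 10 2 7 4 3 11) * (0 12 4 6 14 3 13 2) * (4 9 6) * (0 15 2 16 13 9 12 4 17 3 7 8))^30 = (0 9 14 17 11 10 2)(1 15 8 4 6 7 3) = [9, 15, 0, 1, 6, 5, 7, 3, 4, 14, 2, 10, 12, 13, 17, 8, 16, 11]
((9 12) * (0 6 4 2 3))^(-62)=(12)(0 2 6 3 4)=[2, 1, 6, 4, 0, 5, 3, 7, 8, 9, 10, 11, 12]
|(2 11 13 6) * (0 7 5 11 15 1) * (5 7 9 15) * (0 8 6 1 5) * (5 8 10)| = 30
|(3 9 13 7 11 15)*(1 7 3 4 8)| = |(1 7 11 15 4 8)(3 9 13)| = 6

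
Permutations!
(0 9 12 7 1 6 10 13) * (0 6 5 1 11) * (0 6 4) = (0 9 12 7 11 6 10 13 4)(1 5) = [9, 5, 2, 3, 0, 1, 10, 11, 8, 12, 13, 6, 7, 4]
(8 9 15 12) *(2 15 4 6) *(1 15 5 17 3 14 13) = (1 15 12 8 9 4 6 2 5 17 3 14 13) = [0, 15, 5, 14, 6, 17, 2, 7, 9, 4, 10, 11, 8, 1, 13, 12, 16, 3]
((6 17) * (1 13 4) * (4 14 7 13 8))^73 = (1 8 4)(6 17)(7 13 14) = [0, 8, 2, 3, 1, 5, 17, 13, 4, 9, 10, 11, 12, 14, 7, 15, 16, 6]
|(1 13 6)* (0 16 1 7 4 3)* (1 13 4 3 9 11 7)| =10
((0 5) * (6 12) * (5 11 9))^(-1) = (0 5 9 11)(6 12) = [5, 1, 2, 3, 4, 9, 12, 7, 8, 11, 10, 0, 6]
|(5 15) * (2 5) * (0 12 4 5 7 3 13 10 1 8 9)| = |(0 12 4 5 15 2 7 3 13 10 1 8 9)| = 13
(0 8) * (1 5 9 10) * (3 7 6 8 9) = (0 9 10 1 5 3 7 6 8) = [9, 5, 2, 7, 4, 3, 8, 6, 0, 10, 1]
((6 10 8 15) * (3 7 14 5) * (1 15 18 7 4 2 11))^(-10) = [0, 10, 15, 11, 1, 2, 18, 3, 14, 9, 7, 6, 12, 13, 4, 8, 16, 17, 5] = (1 10 7 3 11 6 18 5 2 15 8 14 4)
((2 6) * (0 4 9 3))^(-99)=(0 4 9 3)(2 6)=[4, 1, 6, 0, 9, 5, 2, 7, 8, 3]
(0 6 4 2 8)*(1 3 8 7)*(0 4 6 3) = (0 3 8 4 2 7 1) = [3, 0, 7, 8, 2, 5, 6, 1, 4]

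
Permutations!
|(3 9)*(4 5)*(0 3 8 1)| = |(0 3 9 8 1)(4 5)| = 10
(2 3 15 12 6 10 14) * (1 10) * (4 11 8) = (1 10 14 2 3 15 12 6)(4 11 8) = [0, 10, 3, 15, 11, 5, 1, 7, 4, 9, 14, 8, 6, 13, 2, 12]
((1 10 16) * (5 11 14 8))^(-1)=(1 16 10)(5 8 14 11)=[0, 16, 2, 3, 4, 8, 6, 7, 14, 9, 1, 5, 12, 13, 11, 15, 10]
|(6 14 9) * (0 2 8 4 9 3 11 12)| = 10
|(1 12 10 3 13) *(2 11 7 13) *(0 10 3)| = |(0 10)(1 12 3 2 11 7 13)| = 14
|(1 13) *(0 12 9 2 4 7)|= 6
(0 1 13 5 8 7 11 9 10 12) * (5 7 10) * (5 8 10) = (0 1 13 7 11 9 8 5 10 12) = [1, 13, 2, 3, 4, 10, 6, 11, 5, 8, 12, 9, 0, 7]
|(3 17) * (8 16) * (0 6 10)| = |(0 6 10)(3 17)(8 16)| = 6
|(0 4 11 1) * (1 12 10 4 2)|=12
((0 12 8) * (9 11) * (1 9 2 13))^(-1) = [8, 13, 11, 3, 4, 5, 6, 7, 12, 1, 10, 9, 0, 2] = (0 8 12)(1 13 2 11 9)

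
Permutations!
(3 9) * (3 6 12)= (3 9 6 12)= [0, 1, 2, 9, 4, 5, 12, 7, 8, 6, 10, 11, 3]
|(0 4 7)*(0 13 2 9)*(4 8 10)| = 8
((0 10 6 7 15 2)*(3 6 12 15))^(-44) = (0 10 12 15 2)(3 6 7) = [10, 1, 0, 6, 4, 5, 7, 3, 8, 9, 12, 11, 15, 13, 14, 2]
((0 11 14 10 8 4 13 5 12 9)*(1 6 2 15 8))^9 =(0 4 1 9 8 10 12 15 14 5 2 11 13 6) =[4, 9, 11, 3, 1, 2, 0, 7, 10, 8, 12, 13, 15, 6, 5, 14]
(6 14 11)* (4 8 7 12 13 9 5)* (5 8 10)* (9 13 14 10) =(4 9 8 7 12 14 11 6 10 5) =[0, 1, 2, 3, 9, 4, 10, 12, 7, 8, 5, 6, 14, 13, 11]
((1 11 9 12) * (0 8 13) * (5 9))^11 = (0 13 8)(1 11 5 9 12) = [13, 11, 2, 3, 4, 9, 6, 7, 0, 12, 10, 5, 1, 8]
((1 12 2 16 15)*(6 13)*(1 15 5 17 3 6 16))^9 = (3 16)(5 6)(13 17) = [0, 1, 2, 16, 4, 6, 5, 7, 8, 9, 10, 11, 12, 17, 14, 15, 3, 13]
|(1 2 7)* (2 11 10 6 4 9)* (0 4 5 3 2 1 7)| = |(0 4 9 1 11 10 6 5 3 2)| = 10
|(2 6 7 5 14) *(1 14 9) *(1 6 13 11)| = |(1 14 2 13 11)(5 9 6 7)| = 20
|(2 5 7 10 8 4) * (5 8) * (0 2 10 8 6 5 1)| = |(0 2 6 5 7 8 4 10 1)| = 9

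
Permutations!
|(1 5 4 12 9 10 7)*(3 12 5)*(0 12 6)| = 8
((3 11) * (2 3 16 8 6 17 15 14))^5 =(2 6 3 17 11 15 16 14 8) =[0, 1, 6, 17, 4, 5, 3, 7, 2, 9, 10, 15, 12, 13, 8, 16, 14, 11]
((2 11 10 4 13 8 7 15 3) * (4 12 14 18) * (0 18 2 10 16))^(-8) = (0 15 11 8 14 4 10)(2 13 12 18 3 16 7) = [15, 1, 13, 16, 10, 5, 6, 2, 14, 9, 0, 8, 18, 12, 4, 11, 7, 17, 3]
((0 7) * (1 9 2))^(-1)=(0 7)(1 2 9)=[7, 2, 9, 3, 4, 5, 6, 0, 8, 1]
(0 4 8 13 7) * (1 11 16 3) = (0 4 8 13 7)(1 11 16 3) = [4, 11, 2, 1, 8, 5, 6, 0, 13, 9, 10, 16, 12, 7, 14, 15, 3]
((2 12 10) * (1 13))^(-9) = (1 13) = [0, 13, 2, 3, 4, 5, 6, 7, 8, 9, 10, 11, 12, 1]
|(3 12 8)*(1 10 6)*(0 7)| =6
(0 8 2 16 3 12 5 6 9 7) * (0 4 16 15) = (0 8 2 15)(3 12 5 6 9 7 4 16) = [8, 1, 15, 12, 16, 6, 9, 4, 2, 7, 10, 11, 5, 13, 14, 0, 3]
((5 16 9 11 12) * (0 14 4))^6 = [0, 1, 2, 3, 4, 16, 6, 7, 8, 11, 10, 12, 5, 13, 14, 15, 9] = (5 16 9 11 12)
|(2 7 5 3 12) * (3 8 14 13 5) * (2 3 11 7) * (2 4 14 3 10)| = 18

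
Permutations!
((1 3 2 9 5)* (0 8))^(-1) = (0 8)(1 5 9 2 3) = [8, 5, 3, 1, 4, 9, 6, 7, 0, 2]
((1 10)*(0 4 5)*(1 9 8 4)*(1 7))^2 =(0 1 9 4)(5 7 10 8) =[1, 9, 2, 3, 0, 7, 6, 10, 5, 4, 8]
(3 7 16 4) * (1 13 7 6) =(1 13 7 16 4 3 6) =[0, 13, 2, 6, 3, 5, 1, 16, 8, 9, 10, 11, 12, 7, 14, 15, 4]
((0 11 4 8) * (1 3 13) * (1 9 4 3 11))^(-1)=(0 8 4 9 13 3 11 1)=[8, 0, 2, 11, 9, 5, 6, 7, 4, 13, 10, 1, 12, 3]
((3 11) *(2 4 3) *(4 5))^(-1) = [0, 1, 11, 4, 5, 2, 6, 7, 8, 9, 10, 3] = (2 11 3 4 5)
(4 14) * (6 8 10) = (4 14)(6 8 10) = [0, 1, 2, 3, 14, 5, 8, 7, 10, 9, 6, 11, 12, 13, 4]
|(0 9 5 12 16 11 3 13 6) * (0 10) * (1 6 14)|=12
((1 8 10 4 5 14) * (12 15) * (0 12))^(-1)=(0 15 12)(1 14 5 4 10 8)=[15, 14, 2, 3, 10, 4, 6, 7, 1, 9, 8, 11, 0, 13, 5, 12]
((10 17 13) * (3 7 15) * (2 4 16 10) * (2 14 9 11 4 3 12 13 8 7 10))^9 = [0, 1, 14, 9, 12, 5, 6, 2, 16, 7, 11, 15, 10, 17, 8, 3, 13, 4] = (2 14 8 16 13 17 4 12 10 11 15 3 9 7)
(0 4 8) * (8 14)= (0 4 14 8)= [4, 1, 2, 3, 14, 5, 6, 7, 0, 9, 10, 11, 12, 13, 8]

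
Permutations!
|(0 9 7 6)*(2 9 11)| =6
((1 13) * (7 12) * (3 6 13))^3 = (1 13 6 3)(7 12) = [0, 13, 2, 1, 4, 5, 3, 12, 8, 9, 10, 11, 7, 6]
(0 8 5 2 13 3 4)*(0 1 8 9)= (0 9)(1 8 5 2 13 3 4)= [9, 8, 13, 4, 1, 2, 6, 7, 5, 0, 10, 11, 12, 3]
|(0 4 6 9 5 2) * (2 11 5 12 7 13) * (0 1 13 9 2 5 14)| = |(0 4 6 2 1 13 5 11 14)(7 9 12)| = 9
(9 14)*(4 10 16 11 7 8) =[0, 1, 2, 3, 10, 5, 6, 8, 4, 14, 16, 7, 12, 13, 9, 15, 11] =(4 10 16 11 7 8)(9 14)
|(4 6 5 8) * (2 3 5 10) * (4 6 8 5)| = 6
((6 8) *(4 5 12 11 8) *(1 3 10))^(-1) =[0, 10, 2, 1, 6, 4, 8, 7, 11, 9, 3, 12, 5] =(1 10 3)(4 6 8 11 12 5)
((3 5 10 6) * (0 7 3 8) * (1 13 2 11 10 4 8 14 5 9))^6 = (0 2 4 1 14 3 10)(5 9 6 7 11 8 13) = [2, 14, 4, 10, 1, 9, 7, 11, 13, 6, 0, 8, 12, 5, 3]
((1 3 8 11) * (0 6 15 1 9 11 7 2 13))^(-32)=(0 3 13 1 2 15 7 6 8)=[3, 2, 15, 13, 4, 5, 8, 6, 0, 9, 10, 11, 12, 1, 14, 7]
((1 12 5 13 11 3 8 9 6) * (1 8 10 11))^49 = (1 12 5 13)(3 10 11)(6 8 9) = [0, 12, 2, 10, 4, 13, 8, 7, 9, 6, 11, 3, 5, 1]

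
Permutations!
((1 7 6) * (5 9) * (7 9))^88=(1 7 9 6 5)=[0, 7, 2, 3, 4, 1, 5, 9, 8, 6]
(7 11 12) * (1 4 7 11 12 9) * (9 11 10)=(1 4 7 12 10 9)=[0, 4, 2, 3, 7, 5, 6, 12, 8, 1, 9, 11, 10]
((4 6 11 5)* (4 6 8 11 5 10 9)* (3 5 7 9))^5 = (3 4 5 8 6 11 7 10 9) = [0, 1, 2, 4, 5, 8, 11, 10, 6, 3, 9, 7]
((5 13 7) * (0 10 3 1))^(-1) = (0 1 3 10)(5 7 13) = [1, 3, 2, 10, 4, 7, 6, 13, 8, 9, 0, 11, 12, 5]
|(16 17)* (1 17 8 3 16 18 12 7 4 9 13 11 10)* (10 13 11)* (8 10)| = 13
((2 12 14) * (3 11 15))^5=(2 14 12)(3 15 11)=[0, 1, 14, 15, 4, 5, 6, 7, 8, 9, 10, 3, 2, 13, 12, 11]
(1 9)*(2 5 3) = (1 9)(2 5 3) = [0, 9, 5, 2, 4, 3, 6, 7, 8, 1]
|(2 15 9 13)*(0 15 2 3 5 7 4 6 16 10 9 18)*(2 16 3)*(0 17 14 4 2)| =15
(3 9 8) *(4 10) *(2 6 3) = (2 6 3 9 8)(4 10) = [0, 1, 6, 9, 10, 5, 3, 7, 2, 8, 4]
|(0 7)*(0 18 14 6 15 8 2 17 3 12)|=|(0 7 18 14 6 15 8 2 17 3 12)|=11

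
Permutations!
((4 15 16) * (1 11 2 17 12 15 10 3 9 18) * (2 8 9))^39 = (1 18 9 8 11)(2 3 10 4 16 15 12 17) = [0, 18, 3, 10, 16, 5, 6, 7, 11, 8, 4, 1, 17, 13, 14, 12, 15, 2, 9]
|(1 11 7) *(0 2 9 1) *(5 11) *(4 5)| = 8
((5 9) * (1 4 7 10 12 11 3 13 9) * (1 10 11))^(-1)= (1 12 10 5 9 13 3 11 7 4)= [0, 12, 2, 11, 1, 9, 6, 4, 8, 13, 5, 7, 10, 3]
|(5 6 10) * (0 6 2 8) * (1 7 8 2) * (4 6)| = 8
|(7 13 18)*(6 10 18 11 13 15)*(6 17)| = 6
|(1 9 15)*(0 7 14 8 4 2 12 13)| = |(0 7 14 8 4 2 12 13)(1 9 15)| = 24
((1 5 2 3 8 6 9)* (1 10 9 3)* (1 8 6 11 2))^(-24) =(11) =[0, 1, 2, 3, 4, 5, 6, 7, 8, 9, 10, 11]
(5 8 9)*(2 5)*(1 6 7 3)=(1 6 7 3)(2 5 8 9)=[0, 6, 5, 1, 4, 8, 7, 3, 9, 2]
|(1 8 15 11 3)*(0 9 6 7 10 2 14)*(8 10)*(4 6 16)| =|(0 9 16 4 6 7 8 15 11 3 1 10 2 14)| =14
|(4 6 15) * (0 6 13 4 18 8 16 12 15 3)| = |(0 6 3)(4 13)(8 16 12 15 18)| = 30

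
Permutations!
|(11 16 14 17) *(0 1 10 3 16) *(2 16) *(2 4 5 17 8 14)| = 8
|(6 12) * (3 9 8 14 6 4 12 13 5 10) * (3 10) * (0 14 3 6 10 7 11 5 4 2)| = 33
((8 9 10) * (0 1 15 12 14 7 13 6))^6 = [13, 6, 2, 3, 4, 5, 7, 12, 8, 9, 10, 11, 1, 14, 15, 0] = (0 13 14 15)(1 6 7 12)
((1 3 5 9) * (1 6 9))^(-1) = [0, 5, 2, 1, 4, 3, 9, 7, 8, 6] = (1 5 3)(6 9)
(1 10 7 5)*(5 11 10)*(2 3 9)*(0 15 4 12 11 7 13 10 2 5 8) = (0 15 4 12 11 2 3 9 5 1 8)(10 13) = [15, 8, 3, 9, 12, 1, 6, 7, 0, 5, 13, 2, 11, 10, 14, 4]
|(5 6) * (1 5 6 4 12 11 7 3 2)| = 8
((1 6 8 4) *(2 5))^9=(1 6 8 4)(2 5)=[0, 6, 5, 3, 1, 2, 8, 7, 4]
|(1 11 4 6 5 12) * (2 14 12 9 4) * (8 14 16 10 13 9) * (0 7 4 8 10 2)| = |(0 7 4 6 5 10 13 9 8 14 12 1 11)(2 16)| = 26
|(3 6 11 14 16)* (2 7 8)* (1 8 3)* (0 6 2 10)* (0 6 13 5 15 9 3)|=56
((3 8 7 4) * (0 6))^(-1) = (0 6)(3 4 7 8) = [6, 1, 2, 4, 7, 5, 0, 8, 3]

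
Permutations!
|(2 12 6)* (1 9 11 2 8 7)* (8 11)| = |(1 9 8 7)(2 12 6 11)| = 4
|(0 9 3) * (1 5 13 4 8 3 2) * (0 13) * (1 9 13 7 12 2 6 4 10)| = |(0 13 10 1 5)(2 9 6 4 8 3 7 12)| = 40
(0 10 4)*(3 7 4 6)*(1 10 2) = (0 2 1 10 6 3 7 4) = [2, 10, 1, 7, 0, 5, 3, 4, 8, 9, 6]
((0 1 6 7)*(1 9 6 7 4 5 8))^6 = (0 1 5 6)(4 9 7 8) = [1, 5, 2, 3, 9, 6, 0, 8, 4, 7]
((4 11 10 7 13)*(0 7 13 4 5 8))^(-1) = (0 8 5 13 10 11 4 7) = [8, 1, 2, 3, 7, 13, 6, 0, 5, 9, 11, 4, 12, 10]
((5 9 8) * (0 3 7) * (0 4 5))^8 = (0 3 7 4 5 9 8) = [3, 1, 2, 7, 5, 9, 6, 4, 0, 8]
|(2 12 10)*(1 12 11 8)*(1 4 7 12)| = 7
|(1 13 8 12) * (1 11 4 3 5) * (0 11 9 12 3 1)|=|(0 11 4 1 13 8 3 5)(9 12)|=8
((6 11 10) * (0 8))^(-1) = [8, 1, 2, 3, 4, 5, 10, 7, 0, 9, 11, 6] = (0 8)(6 10 11)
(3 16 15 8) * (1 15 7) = (1 15 8 3 16 7) = [0, 15, 2, 16, 4, 5, 6, 1, 3, 9, 10, 11, 12, 13, 14, 8, 7]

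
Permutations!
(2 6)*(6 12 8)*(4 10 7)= (2 12 8 6)(4 10 7)= [0, 1, 12, 3, 10, 5, 2, 4, 6, 9, 7, 11, 8]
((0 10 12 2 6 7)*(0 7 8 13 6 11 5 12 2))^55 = (0 10 2 11 5 12)(6 8 13) = [10, 1, 11, 3, 4, 12, 8, 7, 13, 9, 2, 5, 0, 6]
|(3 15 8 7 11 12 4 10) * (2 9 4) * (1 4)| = 11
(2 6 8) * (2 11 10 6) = (6 8 11 10) = [0, 1, 2, 3, 4, 5, 8, 7, 11, 9, 6, 10]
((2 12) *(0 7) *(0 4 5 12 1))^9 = (0 4 12 1 7 5 2) = [4, 7, 0, 3, 12, 2, 6, 5, 8, 9, 10, 11, 1]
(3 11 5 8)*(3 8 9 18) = (3 11 5 9 18) = [0, 1, 2, 11, 4, 9, 6, 7, 8, 18, 10, 5, 12, 13, 14, 15, 16, 17, 3]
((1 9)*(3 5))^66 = (9) = [0, 1, 2, 3, 4, 5, 6, 7, 8, 9]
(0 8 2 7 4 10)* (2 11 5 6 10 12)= (0 8 11 5 6 10)(2 7 4 12)= [8, 1, 7, 3, 12, 6, 10, 4, 11, 9, 0, 5, 2]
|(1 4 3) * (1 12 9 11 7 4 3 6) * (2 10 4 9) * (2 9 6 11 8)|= 11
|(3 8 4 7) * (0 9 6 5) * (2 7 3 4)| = 20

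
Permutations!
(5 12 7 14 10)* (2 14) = [0, 1, 14, 3, 4, 12, 6, 2, 8, 9, 5, 11, 7, 13, 10] = (2 14 10 5 12 7)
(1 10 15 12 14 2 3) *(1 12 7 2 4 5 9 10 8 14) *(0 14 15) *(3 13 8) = [14, 3, 13, 12, 5, 9, 6, 2, 15, 10, 0, 11, 1, 8, 4, 7] = (0 14 4 5 9 10)(1 3 12)(2 13 8 15 7)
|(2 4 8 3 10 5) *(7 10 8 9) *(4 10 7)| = |(2 10 5)(3 8)(4 9)| = 6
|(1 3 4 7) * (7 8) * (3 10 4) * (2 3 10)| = |(1 2 3 10 4 8 7)| = 7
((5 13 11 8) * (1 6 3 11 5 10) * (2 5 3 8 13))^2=(1 8)(3 13 11)(6 10)=[0, 8, 2, 13, 4, 5, 10, 7, 1, 9, 6, 3, 12, 11]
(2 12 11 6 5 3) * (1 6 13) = (1 6 5 3 2 12 11 13) = [0, 6, 12, 2, 4, 3, 5, 7, 8, 9, 10, 13, 11, 1]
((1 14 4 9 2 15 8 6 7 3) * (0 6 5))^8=(0 2 1)(3 5 9)(4 7 8)(6 15 14)=[2, 0, 1, 5, 7, 9, 15, 8, 4, 3, 10, 11, 12, 13, 6, 14]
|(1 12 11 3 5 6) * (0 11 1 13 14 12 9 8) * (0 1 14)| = |(0 11 3 5 6 13)(1 9 8)(12 14)| = 6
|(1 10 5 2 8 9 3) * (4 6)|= |(1 10 5 2 8 9 3)(4 6)|= 14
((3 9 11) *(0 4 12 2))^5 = (0 4 12 2)(3 11 9) = [4, 1, 0, 11, 12, 5, 6, 7, 8, 3, 10, 9, 2]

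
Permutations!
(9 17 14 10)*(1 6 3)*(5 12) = (1 6 3)(5 12)(9 17 14 10) = [0, 6, 2, 1, 4, 12, 3, 7, 8, 17, 9, 11, 5, 13, 10, 15, 16, 14]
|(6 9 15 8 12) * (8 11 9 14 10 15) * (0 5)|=|(0 5)(6 14 10 15 11 9 8 12)|=8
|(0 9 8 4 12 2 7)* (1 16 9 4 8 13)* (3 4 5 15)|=8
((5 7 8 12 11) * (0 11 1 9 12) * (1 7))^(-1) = (0 8 7 12 9 1 5 11) = [8, 5, 2, 3, 4, 11, 6, 12, 7, 1, 10, 0, 9]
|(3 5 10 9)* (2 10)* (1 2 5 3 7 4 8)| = 7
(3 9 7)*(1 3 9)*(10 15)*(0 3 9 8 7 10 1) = (0 3)(1 9 10 15)(7 8) = [3, 9, 2, 0, 4, 5, 6, 8, 7, 10, 15, 11, 12, 13, 14, 1]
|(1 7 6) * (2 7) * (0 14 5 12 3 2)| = 9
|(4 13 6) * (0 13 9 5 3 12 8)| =9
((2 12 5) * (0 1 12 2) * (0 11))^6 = [1, 12, 2, 3, 4, 11, 6, 7, 8, 9, 10, 0, 5] = (0 1 12 5 11)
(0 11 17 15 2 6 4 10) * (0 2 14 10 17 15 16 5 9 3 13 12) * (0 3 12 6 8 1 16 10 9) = [11, 16, 8, 13, 17, 0, 4, 7, 1, 12, 2, 15, 3, 6, 9, 14, 5, 10] = (0 11 15 14 9 12 3 13 6 4 17 10 2 8 1 16 5)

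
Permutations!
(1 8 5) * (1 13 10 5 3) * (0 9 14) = [9, 8, 2, 1, 4, 13, 6, 7, 3, 14, 5, 11, 12, 10, 0] = (0 9 14)(1 8 3)(5 13 10)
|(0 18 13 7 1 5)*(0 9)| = 7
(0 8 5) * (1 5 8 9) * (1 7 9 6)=[6, 5, 2, 3, 4, 0, 1, 9, 8, 7]=(0 6 1 5)(7 9)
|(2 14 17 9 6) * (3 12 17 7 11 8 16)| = |(2 14 7 11 8 16 3 12 17 9 6)| = 11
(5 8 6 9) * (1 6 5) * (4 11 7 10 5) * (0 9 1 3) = (0 9 3)(1 6)(4 11 7 10 5 8) = [9, 6, 2, 0, 11, 8, 1, 10, 4, 3, 5, 7]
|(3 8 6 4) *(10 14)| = 4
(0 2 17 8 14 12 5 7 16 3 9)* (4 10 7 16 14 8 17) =(17)(0 2 4 10 7 14 12 5 16 3 9) =[2, 1, 4, 9, 10, 16, 6, 14, 8, 0, 7, 11, 5, 13, 12, 15, 3, 17]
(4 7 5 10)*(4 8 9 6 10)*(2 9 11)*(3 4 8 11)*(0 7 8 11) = [7, 1, 9, 4, 8, 11, 10, 5, 3, 6, 0, 2] = (0 7 5 11 2 9 6 10)(3 4 8)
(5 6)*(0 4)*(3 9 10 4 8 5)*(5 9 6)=(0 8 9 10 4)(3 6)=[8, 1, 2, 6, 0, 5, 3, 7, 9, 10, 4]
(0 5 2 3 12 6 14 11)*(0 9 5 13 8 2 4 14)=(0 13 8 2 3 12 6)(4 14 11 9 5)=[13, 1, 3, 12, 14, 4, 0, 7, 2, 5, 10, 9, 6, 8, 11]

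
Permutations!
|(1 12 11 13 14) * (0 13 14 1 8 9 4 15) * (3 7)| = 10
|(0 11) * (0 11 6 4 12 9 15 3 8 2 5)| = |(0 6 4 12 9 15 3 8 2 5)| = 10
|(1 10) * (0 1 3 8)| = 5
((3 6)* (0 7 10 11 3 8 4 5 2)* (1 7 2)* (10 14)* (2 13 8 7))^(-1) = [2, 5, 1, 11, 8, 4, 3, 6, 13, 9, 14, 10, 12, 0, 7] = (0 2 1 5 4 8 13)(3 11 10 14 7 6)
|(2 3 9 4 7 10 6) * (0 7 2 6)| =12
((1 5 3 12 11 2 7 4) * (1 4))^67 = (1 11 5 2 3 7 12) = [0, 11, 3, 7, 4, 2, 6, 12, 8, 9, 10, 5, 1]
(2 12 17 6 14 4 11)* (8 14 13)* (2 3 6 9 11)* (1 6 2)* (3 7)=(1 6 13 8 14 4)(2 12 17 9 11 7 3)=[0, 6, 12, 2, 1, 5, 13, 3, 14, 11, 10, 7, 17, 8, 4, 15, 16, 9]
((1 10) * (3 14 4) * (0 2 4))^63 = (0 3 2 14 4)(1 10) = [3, 10, 14, 2, 0, 5, 6, 7, 8, 9, 1, 11, 12, 13, 4]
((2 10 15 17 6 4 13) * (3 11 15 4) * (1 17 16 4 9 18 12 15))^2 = (1 6 11 17 3)(2 9 12 16 13 10 18 15 4) = [0, 6, 9, 1, 2, 5, 11, 7, 8, 12, 18, 17, 16, 10, 14, 4, 13, 3, 15]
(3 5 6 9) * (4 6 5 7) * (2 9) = (2 9 3 7 4 6) = [0, 1, 9, 7, 6, 5, 2, 4, 8, 3]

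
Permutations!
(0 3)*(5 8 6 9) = (0 3)(5 8 6 9) = [3, 1, 2, 0, 4, 8, 9, 7, 6, 5]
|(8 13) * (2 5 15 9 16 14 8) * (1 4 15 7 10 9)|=9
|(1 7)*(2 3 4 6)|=4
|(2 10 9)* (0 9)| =4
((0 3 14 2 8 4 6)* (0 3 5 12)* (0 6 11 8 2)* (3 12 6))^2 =(0 6 3)(4 8 11)(5 12 14) =[6, 1, 2, 0, 8, 12, 3, 7, 11, 9, 10, 4, 14, 13, 5]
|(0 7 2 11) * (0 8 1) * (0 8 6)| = 10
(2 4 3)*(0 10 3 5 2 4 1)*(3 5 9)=(0 10 5 2 1)(3 4 9)=[10, 0, 1, 4, 9, 2, 6, 7, 8, 3, 5]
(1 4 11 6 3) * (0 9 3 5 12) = (0 9 3 1 4 11 6 5 12) = [9, 4, 2, 1, 11, 12, 5, 7, 8, 3, 10, 6, 0]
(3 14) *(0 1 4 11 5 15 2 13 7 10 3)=(0 1 4 11 5 15 2 13 7 10 3 14)=[1, 4, 13, 14, 11, 15, 6, 10, 8, 9, 3, 5, 12, 7, 0, 2]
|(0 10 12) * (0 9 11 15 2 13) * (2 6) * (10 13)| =|(0 13)(2 10 12 9 11 15 6)| =14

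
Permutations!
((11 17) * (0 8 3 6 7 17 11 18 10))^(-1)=(0 10 18 17 7 6 3 8)=[10, 1, 2, 8, 4, 5, 3, 6, 0, 9, 18, 11, 12, 13, 14, 15, 16, 7, 17]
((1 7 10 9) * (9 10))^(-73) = (10)(1 9 7) = [0, 9, 2, 3, 4, 5, 6, 1, 8, 7, 10]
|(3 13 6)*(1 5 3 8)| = 6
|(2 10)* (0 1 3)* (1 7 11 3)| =|(0 7 11 3)(2 10)| =4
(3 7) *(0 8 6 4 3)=(0 8 6 4 3 7)=[8, 1, 2, 7, 3, 5, 4, 0, 6]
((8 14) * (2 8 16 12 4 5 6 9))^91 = (2 8 14 16 12 4 5 6 9) = [0, 1, 8, 3, 5, 6, 9, 7, 14, 2, 10, 11, 4, 13, 16, 15, 12]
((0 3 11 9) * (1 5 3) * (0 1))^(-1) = (1 9 11 3 5) = [0, 9, 2, 5, 4, 1, 6, 7, 8, 11, 10, 3]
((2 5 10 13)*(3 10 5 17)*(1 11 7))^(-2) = (1 11 7)(2 10 17 13 3) = [0, 11, 10, 2, 4, 5, 6, 1, 8, 9, 17, 7, 12, 3, 14, 15, 16, 13]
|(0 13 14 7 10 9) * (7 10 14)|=6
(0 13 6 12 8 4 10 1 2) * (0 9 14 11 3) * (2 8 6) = (0 13 2 9 14 11 3)(1 8 4 10)(6 12) = [13, 8, 9, 0, 10, 5, 12, 7, 4, 14, 1, 3, 6, 2, 11]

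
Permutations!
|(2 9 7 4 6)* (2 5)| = |(2 9 7 4 6 5)| = 6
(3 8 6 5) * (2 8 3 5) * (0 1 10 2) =[1, 10, 8, 3, 4, 5, 0, 7, 6, 9, 2] =(0 1 10 2 8 6)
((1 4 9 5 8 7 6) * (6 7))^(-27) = [0, 5, 2, 3, 8, 1, 9, 7, 4, 6] = (1 5)(4 8)(6 9)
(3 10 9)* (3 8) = [0, 1, 2, 10, 4, 5, 6, 7, 3, 8, 9] = (3 10 9 8)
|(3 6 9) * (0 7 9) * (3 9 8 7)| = |(9)(0 3 6)(7 8)| = 6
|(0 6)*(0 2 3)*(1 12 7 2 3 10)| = 15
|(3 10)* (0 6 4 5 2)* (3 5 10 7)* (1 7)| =6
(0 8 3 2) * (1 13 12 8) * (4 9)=(0 1 13 12 8 3 2)(4 9)=[1, 13, 0, 2, 9, 5, 6, 7, 3, 4, 10, 11, 8, 12]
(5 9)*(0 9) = [9, 1, 2, 3, 4, 0, 6, 7, 8, 5] = (0 9 5)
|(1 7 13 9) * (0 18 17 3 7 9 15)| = 14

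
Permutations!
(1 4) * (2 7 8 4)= (1 2 7 8 4)= [0, 2, 7, 3, 1, 5, 6, 8, 4]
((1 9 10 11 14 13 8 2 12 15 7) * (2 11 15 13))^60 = (15) = [0, 1, 2, 3, 4, 5, 6, 7, 8, 9, 10, 11, 12, 13, 14, 15]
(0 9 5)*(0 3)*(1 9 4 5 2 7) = (0 4 5 3)(1 9 2 7) = [4, 9, 7, 0, 5, 3, 6, 1, 8, 2]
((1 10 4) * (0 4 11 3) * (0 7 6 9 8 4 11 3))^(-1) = (0 11)(1 4 8 9 6 7 3 10) = [11, 4, 2, 10, 8, 5, 7, 3, 9, 6, 1, 0]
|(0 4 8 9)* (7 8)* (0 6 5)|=7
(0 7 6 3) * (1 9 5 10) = (0 7 6 3)(1 9 5 10) = [7, 9, 2, 0, 4, 10, 3, 6, 8, 5, 1]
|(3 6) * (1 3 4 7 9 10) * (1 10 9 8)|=6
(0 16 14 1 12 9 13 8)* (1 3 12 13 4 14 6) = [16, 13, 2, 12, 14, 5, 1, 7, 0, 4, 10, 11, 9, 8, 3, 15, 6] = (0 16 6 1 13 8)(3 12 9 4 14)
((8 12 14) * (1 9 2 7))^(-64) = (8 14 12) = [0, 1, 2, 3, 4, 5, 6, 7, 14, 9, 10, 11, 8, 13, 12]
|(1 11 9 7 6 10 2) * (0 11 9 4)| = |(0 11 4)(1 9 7 6 10 2)| = 6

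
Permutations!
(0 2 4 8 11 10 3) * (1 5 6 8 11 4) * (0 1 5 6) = (0 2 5)(1 6 8 4 11 10 3) = [2, 6, 5, 1, 11, 0, 8, 7, 4, 9, 3, 10]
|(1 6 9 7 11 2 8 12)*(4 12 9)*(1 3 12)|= 30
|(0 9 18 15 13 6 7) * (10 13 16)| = |(0 9 18 15 16 10 13 6 7)| = 9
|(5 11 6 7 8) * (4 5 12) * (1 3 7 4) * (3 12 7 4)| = |(1 12)(3 4 5 11 6)(7 8)| = 10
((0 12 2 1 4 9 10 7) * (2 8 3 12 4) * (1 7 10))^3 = (12)(0 1)(2 4)(7 9) = [1, 0, 4, 3, 2, 5, 6, 9, 8, 7, 10, 11, 12]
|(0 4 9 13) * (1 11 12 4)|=|(0 1 11 12 4 9 13)|=7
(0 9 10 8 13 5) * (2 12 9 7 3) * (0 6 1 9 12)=(0 7 3 2)(1 9 10 8 13 5 6)=[7, 9, 0, 2, 4, 6, 1, 3, 13, 10, 8, 11, 12, 5]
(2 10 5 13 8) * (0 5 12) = (0 5 13 8 2 10 12) = [5, 1, 10, 3, 4, 13, 6, 7, 2, 9, 12, 11, 0, 8]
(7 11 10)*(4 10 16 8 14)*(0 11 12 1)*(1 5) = (0 11 16 8 14 4 10 7 12 5 1) = [11, 0, 2, 3, 10, 1, 6, 12, 14, 9, 7, 16, 5, 13, 4, 15, 8]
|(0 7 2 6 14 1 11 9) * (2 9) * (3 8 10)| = 15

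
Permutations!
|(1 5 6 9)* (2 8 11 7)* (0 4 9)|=12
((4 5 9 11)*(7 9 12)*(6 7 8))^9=(4 5 12 8 6 7 9 11)=[0, 1, 2, 3, 5, 12, 7, 9, 6, 11, 10, 4, 8]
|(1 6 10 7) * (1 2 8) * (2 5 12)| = 8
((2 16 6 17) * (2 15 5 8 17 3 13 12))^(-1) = [0, 1, 12, 6, 4, 15, 16, 7, 5, 9, 10, 11, 13, 3, 14, 17, 2, 8] = (2 12 13 3 6 16)(5 15 17 8)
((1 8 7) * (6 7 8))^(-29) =(8)(1 6 7) =[0, 6, 2, 3, 4, 5, 7, 1, 8]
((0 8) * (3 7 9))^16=[0, 1, 2, 7, 4, 5, 6, 9, 8, 3]=(3 7 9)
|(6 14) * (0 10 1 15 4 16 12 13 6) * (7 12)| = 11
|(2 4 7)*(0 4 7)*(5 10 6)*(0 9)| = 6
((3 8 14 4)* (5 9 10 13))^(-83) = (3 8 14 4)(5 9 10 13) = [0, 1, 2, 8, 3, 9, 6, 7, 14, 10, 13, 11, 12, 5, 4]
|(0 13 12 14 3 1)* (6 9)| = 6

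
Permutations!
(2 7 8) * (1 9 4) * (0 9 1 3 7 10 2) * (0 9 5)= (0 5)(2 10)(3 7 8 9 4)= [5, 1, 10, 7, 3, 0, 6, 8, 9, 4, 2]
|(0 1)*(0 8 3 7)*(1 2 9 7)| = |(0 2 9 7)(1 8 3)| = 12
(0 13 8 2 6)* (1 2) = [13, 2, 6, 3, 4, 5, 0, 7, 1, 9, 10, 11, 12, 8] = (0 13 8 1 2 6)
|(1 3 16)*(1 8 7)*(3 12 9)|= 7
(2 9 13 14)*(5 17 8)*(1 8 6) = (1 8 5 17 6)(2 9 13 14) = [0, 8, 9, 3, 4, 17, 1, 7, 5, 13, 10, 11, 12, 14, 2, 15, 16, 6]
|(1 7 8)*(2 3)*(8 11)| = 4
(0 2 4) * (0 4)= [2, 1, 0, 3, 4]= (4)(0 2)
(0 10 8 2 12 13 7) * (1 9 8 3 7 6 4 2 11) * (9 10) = (0 9 8 11 1 10 3 7)(2 12 13 6 4) = [9, 10, 12, 7, 2, 5, 4, 0, 11, 8, 3, 1, 13, 6]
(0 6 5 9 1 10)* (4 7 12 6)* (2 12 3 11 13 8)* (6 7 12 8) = (0 4 12 7 3 11 13 6 5 9 1 10)(2 8) = [4, 10, 8, 11, 12, 9, 5, 3, 2, 1, 0, 13, 7, 6]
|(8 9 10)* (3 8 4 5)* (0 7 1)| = |(0 7 1)(3 8 9 10 4 5)| = 6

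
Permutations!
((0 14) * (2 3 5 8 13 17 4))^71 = (0 14)(2 3 5 8 13 17 4) = [14, 1, 3, 5, 2, 8, 6, 7, 13, 9, 10, 11, 12, 17, 0, 15, 16, 4]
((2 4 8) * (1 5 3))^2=(1 3 5)(2 8 4)=[0, 3, 8, 5, 2, 1, 6, 7, 4]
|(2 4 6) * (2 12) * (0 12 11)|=|(0 12 2 4 6 11)|=6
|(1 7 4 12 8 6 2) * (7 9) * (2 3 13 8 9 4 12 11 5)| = 60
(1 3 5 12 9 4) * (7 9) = (1 3 5 12 7 9 4) = [0, 3, 2, 5, 1, 12, 6, 9, 8, 4, 10, 11, 7]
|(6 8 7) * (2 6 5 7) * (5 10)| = |(2 6 8)(5 7 10)| = 3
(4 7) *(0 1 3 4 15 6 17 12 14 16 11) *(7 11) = (0 1 3 4 11)(6 17 12 14 16 7 15) = [1, 3, 2, 4, 11, 5, 17, 15, 8, 9, 10, 0, 14, 13, 16, 6, 7, 12]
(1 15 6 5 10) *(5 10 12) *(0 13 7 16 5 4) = [13, 15, 2, 3, 0, 12, 10, 16, 8, 9, 1, 11, 4, 7, 14, 6, 5] = (0 13 7 16 5 12 4)(1 15 6 10)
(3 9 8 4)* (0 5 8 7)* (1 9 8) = (0 5 1 9 7)(3 8 4) = [5, 9, 2, 8, 3, 1, 6, 0, 4, 7]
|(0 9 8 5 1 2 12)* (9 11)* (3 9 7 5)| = 21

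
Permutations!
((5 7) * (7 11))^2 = (5 7 11) = [0, 1, 2, 3, 4, 7, 6, 11, 8, 9, 10, 5]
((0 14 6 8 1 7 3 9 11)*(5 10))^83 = [6, 3, 2, 11, 4, 10, 1, 9, 7, 0, 5, 14, 12, 13, 8] = (0 6 1 3 11 14 8 7 9)(5 10)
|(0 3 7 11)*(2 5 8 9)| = 4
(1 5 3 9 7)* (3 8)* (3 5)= (1 3 9 7)(5 8)= [0, 3, 2, 9, 4, 8, 6, 1, 5, 7]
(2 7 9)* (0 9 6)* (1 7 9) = [1, 7, 9, 3, 4, 5, 0, 6, 8, 2] = (0 1 7 6)(2 9)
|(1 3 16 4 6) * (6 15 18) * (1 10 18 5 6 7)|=|(1 3 16 4 15 5 6 10 18 7)|=10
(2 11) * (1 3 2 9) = (1 3 2 11 9) = [0, 3, 11, 2, 4, 5, 6, 7, 8, 1, 10, 9]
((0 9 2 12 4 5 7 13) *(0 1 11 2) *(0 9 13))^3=[11, 12, 5, 3, 0, 13, 6, 1, 8, 9, 10, 4, 7, 2]=(0 11 4)(1 12 7)(2 5 13)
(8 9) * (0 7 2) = (0 7 2)(8 9) = [7, 1, 0, 3, 4, 5, 6, 2, 9, 8]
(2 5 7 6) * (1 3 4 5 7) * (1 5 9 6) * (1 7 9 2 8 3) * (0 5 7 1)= (0 5 7 1)(2 9 6 8 3 4)= [5, 0, 9, 4, 2, 7, 8, 1, 3, 6]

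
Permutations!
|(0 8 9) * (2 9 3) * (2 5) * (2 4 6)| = 8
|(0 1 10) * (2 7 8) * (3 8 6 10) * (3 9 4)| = |(0 1 9 4 3 8 2 7 6 10)| = 10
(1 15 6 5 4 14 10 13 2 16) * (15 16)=(1 16)(2 15 6 5 4 14 10 13)=[0, 16, 15, 3, 14, 4, 5, 7, 8, 9, 13, 11, 12, 2, 10, 6, 1]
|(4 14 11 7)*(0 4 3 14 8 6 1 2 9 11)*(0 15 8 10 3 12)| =14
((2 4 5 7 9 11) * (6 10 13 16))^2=(2 5 9)(4 7 11)(6 13)(10 16)=[0, 1, 5, 3, 7, 9, 13, 11, 8, 2, 16, 4, 12, 6, 14, 15, 10]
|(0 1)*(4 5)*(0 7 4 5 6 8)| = |(0 1 7 4 6 8)| = 6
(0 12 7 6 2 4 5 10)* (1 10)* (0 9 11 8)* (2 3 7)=(0 12 2 4 5 1 10 9 11 8)(3 7 6)=[12, 10, 4, 7, 5, 1, 3, 6, 0, 11, 9, 8, 2]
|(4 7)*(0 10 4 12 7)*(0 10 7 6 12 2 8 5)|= 10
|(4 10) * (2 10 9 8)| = 5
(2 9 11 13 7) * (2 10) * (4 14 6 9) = (2 4 14 6 9 11 13 7 10) = [0, 1, 4, 3, 14, 5, 9, 10, 8, 11, 2, 13, 12, 7, 6]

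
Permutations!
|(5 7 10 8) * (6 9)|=|(5 7 10 8)(6 9)|=4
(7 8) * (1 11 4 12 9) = (1 11 4 12 9)(7 8) = [0, 11, 2, 3, 12, 5, 6, 8, 7, 1, 10, 4, 9]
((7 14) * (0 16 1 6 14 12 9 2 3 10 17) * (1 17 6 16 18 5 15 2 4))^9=(0 7 5 9 2 1 10 17 14 18 12 15 4 3 16 6)=[7, 10, 1, 16, 3, 9, 0, 5, 8, 2, 17, 11, 15, 13, 18, 4, 6, 14, 12]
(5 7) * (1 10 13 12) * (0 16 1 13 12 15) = (0 16 1 10 12 13 15)(5 7) = [16, 10, 2, 3, 4, 7, 6, 5, 8, 9, 12, 11, 13, 15, 14, 0, 1]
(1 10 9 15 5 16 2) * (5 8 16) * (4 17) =[0, 10, 1, 3, 17, 5, 6, 7, 16, 15, 9, 11, 12, 13, 14, 8, 2, 4] =(1 10 9 15 8 16 2)(4 17)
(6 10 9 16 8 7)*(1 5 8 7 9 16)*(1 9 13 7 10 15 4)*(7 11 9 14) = (1 5 8 13 11 9 14 7 6 15 4)(10 16) = [0, 5, 2, 3, 1, 8, 15, 6, 13, 14, 16, 9, 12, 11, 7, 4, 10]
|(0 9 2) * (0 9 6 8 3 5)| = |(0 6 8 3 5)(2 9)| = 10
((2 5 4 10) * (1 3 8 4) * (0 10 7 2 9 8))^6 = (0 2 9 1 4)(3 7 10 5 8) = [2, 4, 9, 7, 0, 8, 6, 10, 3, 1, 5]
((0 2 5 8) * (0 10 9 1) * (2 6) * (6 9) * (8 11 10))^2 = (0 1 9)(2 11 6 5 10) = [1, 9, 11, 3, 4, 10, 5, 7, 8, 0, 2, 6]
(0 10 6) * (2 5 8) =[10, 1, 5, 3, 4, 8, 0, 7, 2, 9, 6] =(0 10 6)(2 5 8)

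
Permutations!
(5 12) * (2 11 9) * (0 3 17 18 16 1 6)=(0 3 17 18 16 1 6)(2 11 9)(5 12)=[3, 6, 11, 17, 4, 12, 0, 7, 8, 2, 10, 9, 5, 13, 14, 15, 1, 18, 16]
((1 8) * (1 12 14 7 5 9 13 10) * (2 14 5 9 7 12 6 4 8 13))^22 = (1 13 10)(2 7 12)(4 8 6)(5 14 9) = [0, 13, 7, 3, 8, 14, 4, 12, 6, 5, 1, 11, 2, 10, 9]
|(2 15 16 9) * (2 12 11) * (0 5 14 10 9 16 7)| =10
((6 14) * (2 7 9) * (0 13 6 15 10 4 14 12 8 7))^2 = (0 6 8 9)(2 13 12 7)(4 15)(10 14) = [6, 1, 13, 3, 15, 5, 8, 2, 9, 0, 14, 11, 7, 12, 10, 4]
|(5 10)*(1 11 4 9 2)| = |(1 11 4 9 2)(5 10)| = 10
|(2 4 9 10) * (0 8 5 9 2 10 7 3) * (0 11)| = |(0 8 5 9 7 3 11)(2 4)| = 14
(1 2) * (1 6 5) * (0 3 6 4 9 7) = [3, 2, 4, 6, 9, 1, 5, 0, 8, 7] = (0 3 6 5 1 2 4 9 7)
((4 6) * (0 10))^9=(0 10)(4 6)=[10, 1, 2, 3, 6, 5, 4, 7, 8, 9, 0]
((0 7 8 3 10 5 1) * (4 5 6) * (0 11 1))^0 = [0, 1, 2, 3, 4, 5, 6, 7, 8, 9, 10, 11] = (11)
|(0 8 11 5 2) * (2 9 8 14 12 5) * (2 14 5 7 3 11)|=5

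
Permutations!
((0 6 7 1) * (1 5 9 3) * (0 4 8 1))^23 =(0 3 9 5 7 6)(1 8 4) =[3, 8, 2, 9, 1, 7, 0, 6, 4, 5]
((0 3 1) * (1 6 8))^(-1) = [1, 8, 2, 0, 4, 5, 3, 7, 6] = (0 1 8 6 3)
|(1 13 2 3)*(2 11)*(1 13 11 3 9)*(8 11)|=10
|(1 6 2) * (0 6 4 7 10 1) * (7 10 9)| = 6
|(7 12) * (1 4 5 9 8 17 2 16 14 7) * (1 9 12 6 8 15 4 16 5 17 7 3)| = |(1 16 14 3)(2 5 12 9 15 4 17)(6 8 7)| = 84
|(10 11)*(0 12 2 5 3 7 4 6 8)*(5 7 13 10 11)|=|(0 12 2 7 4 6 8)(3 13 10 5)|=28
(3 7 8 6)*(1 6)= (1 6 3 7 8)= [0, 6, 2, 7, 4, 5, 3, 8, 1]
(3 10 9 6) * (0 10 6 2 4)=(0 10 9 2 4)(3 6)=[10, 1, 4, 6, 0, 5, 3, 7, 8, 2, 9]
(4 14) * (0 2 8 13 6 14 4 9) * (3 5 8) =(0 2 3 5 8 13 6 14 9) =[2, 1, 3, 5, 4, 8, 14, 7, 13, 0, 10, 11, 12, 6, 9]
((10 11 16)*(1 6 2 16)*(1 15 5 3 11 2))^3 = (16)(1 6)(3 5 15 11) = [0, 6, 2, 5, 4, 15, 1, 7, 8, 9, 10, 3, 12, 13, 14, 11, 16]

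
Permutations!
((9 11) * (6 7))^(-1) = (6 7)(9 11) = [0, 1, 2, 3, 4, 5, 7, 6, 8, 11, 10, 9]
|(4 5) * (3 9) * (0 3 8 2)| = 10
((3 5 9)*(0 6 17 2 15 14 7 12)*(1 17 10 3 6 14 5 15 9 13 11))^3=(0 12 7 14)(1 9 3 13 17 6 15 11 2 10 5)=[12, 9, 10, 13, 4, 1, 15, 14, 8, 3, 5, 2, 7, 17, 0, 11, 16, 6]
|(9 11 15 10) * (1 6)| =|(1 6)(9 11 15 10)| =4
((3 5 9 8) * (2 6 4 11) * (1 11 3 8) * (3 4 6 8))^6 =[0, 9, 11, 8, 4, 3, 6, 7, 2, 5, 10, 1] =(1 9 5 3 8 2 11)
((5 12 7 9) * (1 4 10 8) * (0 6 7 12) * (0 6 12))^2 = (12)(1 10)(4 8)(5 7)(6 9) = [0, 10, 2, 3, 8, 7, 9, 5, 4, 6, 1, 11, 12]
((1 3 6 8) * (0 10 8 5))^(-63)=(10)=[0, 1, 2, 3, 4, 5, 6, 7, 8, 9, 10]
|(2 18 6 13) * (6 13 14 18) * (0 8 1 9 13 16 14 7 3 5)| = |(0 8 1 9 13 2 6 7 3 5)(14 18 16)| = 30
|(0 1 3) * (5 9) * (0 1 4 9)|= |(0 4 9 5)(1 3)|= 4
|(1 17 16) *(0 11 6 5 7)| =15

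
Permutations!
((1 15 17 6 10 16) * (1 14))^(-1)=(1 14 16 10 6 17 15)=[0, 14, 2, 3, 4, 5, 17, 7, 8, 9, 6, 11, 12, 13, 16, 1, 10, 15]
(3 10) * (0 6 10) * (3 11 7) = (0 6 10 11 7 3) = [6, 1, 2, 0, 4, 5, 10, 3, 8, 9, 11, 7]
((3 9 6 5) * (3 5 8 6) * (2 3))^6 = (9) = [0, 1, 2, 3, 4, 5, 6, 7, 8, 9]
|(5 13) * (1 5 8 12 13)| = |(1 5)(8 12 13)| = 6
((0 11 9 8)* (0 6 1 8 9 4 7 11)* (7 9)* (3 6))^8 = (11) = [0, 1, 2, 3, 4, 5, 6, 7, 8, 9, 10, 11]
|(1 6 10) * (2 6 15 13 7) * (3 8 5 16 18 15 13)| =|(1 13 7 2 6 10)(3 8 5 16 18 15)| =6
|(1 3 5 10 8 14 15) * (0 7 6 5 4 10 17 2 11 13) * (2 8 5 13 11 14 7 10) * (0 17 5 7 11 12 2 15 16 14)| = 20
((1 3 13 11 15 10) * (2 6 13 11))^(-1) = (1 10 15 11 3)(2 13 6) = [0, 10, 13, 1, 4, 5, 2, 7, 8, 9, 15, 3, 12, 6, 14, 11]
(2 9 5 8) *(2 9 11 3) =(2 11 3)(5 8 9) =[0, 1, 11, 2, 4, 8, 6, 7, 9, 5, 10, 3]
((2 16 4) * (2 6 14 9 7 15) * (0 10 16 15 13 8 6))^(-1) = (0 4 16 10)(2 15)(6 8 13 7 9 14) = [4, 1, 15, 3, 16, 5, 8, 9, 13, 14, 0, 11, 12, 7, 6, 2, 10]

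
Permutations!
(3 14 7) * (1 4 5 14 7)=[0, 4, 2, 7, 5, 14, 6, 3, 8, 9, 10, 11, 12, 13, 1]=(1 4 5 14)(3 7)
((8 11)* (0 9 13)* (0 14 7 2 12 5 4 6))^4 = (0 7 4 13 12)(2 6 14 5 9) = [7, 1, 6, 3, 13, 9, 14, 4, 8, 2, 10, 11, 0, 12, 5]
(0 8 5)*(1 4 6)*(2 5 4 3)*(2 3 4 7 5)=[8, 4, 2, 3, 6, 0, 1, 5, 7]=(0 8 7 5)(1 4 6)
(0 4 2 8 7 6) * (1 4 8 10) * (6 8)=[6, 4, 10, 3, 2, 5, 0, 8, 7, 9, 1]=(0 6)(1 4 2 10)(7 8)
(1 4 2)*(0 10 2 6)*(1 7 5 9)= (0 10 2 7 5 9 1 4 6)= [10, 4, 7, 3, 6, 9, 0, 5, 8, 1, 2]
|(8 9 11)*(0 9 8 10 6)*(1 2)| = |(0 9 11 10 6)(1 2)| = 10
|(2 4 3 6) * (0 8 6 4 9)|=|(0 8 6 2 9)(3 4)|=10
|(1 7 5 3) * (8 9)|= 4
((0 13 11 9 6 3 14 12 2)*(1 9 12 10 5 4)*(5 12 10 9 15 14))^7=[13, 4, 0, 6, 5, 3, 9, 7, 8, 14, 12, 10, 2, 11, 15, 1]=(0 13 11 10 12 2)(1 4 5 3 6 9 14 15)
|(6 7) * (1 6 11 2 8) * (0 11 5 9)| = |(0 11 2 8 1 6 7 5 9)| = 9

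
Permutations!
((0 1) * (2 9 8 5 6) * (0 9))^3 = [8, 5, 9, 3, 4, 0, 1, 7, 2, 6] = (0 8 2 9 6 1 5)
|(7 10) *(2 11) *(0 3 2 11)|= 6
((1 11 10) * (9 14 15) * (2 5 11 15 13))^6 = (1 5 14)(2 9 10)(11 13 15) = [0, 5, 9, 3, 4, 14, 6, 7, 8, 10, 2, 13, 12, 15, 1, 11]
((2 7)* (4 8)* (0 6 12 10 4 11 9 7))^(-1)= (0 2 7 9 11 8 4 10 12 6)= [2, 1, 7, 3, 10, 5, 0, 9, 4, 11, 12, 8, 6]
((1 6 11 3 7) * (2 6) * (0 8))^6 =(11) =[0, 1, 2, 3, 4, 5, 6, 7, 8, 9, 10, 11]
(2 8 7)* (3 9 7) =(2 8 3 9 7) =[0, 1, 8, 9, 4, 5, 6, 2, 3, 7]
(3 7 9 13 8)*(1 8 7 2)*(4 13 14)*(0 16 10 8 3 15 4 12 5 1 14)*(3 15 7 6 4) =(0 16 10 8 7 9)(1 15 3 2 14 12 5)(4 13 6) =[16, 15, 14, 2, 13, 1, 4, 9, 7, 0, 8, 11, 5, 6, 12, 3, 10]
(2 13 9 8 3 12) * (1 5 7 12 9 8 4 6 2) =(1 5 7 12)(2 13 8 3 9 4 6) =[0, 5, 13, 9, 6, 7, 2, 12, 3, 4, 10, 11, 1, 8]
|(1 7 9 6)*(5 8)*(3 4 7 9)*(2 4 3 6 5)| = |(1 9 5 8 2 4 7 6)| = 8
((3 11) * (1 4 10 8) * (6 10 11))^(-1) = [0, 8, 2, 11, 1, 5, 3, 7, 10, 9, 6, 4] = (1 8 10 6 3 11 4)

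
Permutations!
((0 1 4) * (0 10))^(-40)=(10)=[0, 1, 2, 3, 4, 5, 6, 7, 8, 9, 10]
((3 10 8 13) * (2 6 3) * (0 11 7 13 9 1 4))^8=[8, 3, 0, 7, 10, 5, 11, 1, 2, 6, 13, 9, 12, 4]=(0 8 2)(1 3 7)(4 10 13)(6 11 9)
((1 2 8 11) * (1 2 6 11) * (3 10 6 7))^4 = [0, 6, 3, 2, 4, 5, 1, 11, 10, 9, 8, 7] = (1 6)(2 3)(7 11)(8 10)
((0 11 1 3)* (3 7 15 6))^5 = [6, 0, 2, 15, 4, 5, 7, 11, 8, 9, 10, 3, 12, 13, 14, 1] = (0 6 7 11 3 15 1)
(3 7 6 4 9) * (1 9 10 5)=(1 9 3 7 6 4 10 5)=[0, 9, 2, 7, 10, 1, 4, 6, 8, 3, 5]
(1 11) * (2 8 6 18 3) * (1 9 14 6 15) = (1 11 9 14 6 18 3 2 8 15) = [0, 11, 8, 2, 4, 5, 18, 7, 15, 14, 10, 9, 12, 13, 6, 1, 16, 17, 3]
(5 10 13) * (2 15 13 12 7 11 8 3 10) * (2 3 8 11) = (2 15 13 5 3 10 12 7) = [0, 1, 15, 10, 4, 3, 6, 2, 8, 9, 12, 11, 7, 5, 14, 13]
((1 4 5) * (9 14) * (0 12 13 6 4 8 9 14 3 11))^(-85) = (14)(0 6 1 3 12 4 8 11 13 5 9) = [6, 3, 2, 12, 8, 9, 1, 7, 11, 0, 10, 13, 4, 5, 14]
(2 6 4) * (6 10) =(2 10 6 4) =[0, 1, 10, 3, 2, 5, 4, 7, 8, 9, 6]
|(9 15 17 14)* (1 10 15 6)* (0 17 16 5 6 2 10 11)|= |(0 17 14 9 2 10 15 16 5 6 1 11)|= 12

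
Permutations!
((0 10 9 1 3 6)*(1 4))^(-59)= (0 1 10 3 9 6 4)= [1, 10, 2, 9, 0, 5, 4, 7, 8, 6, 3]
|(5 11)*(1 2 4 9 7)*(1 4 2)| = 6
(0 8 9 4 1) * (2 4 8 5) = (0 5 2 4 1)(8 9) = [5, 0, 4, 3, 1, 2, 6, 7, 9, 8]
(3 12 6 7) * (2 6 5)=(2 6 7 3 12 5)=[0, 1, 6, 12, 4, 2, 7, 3, 8, 9, 10, 11, 5]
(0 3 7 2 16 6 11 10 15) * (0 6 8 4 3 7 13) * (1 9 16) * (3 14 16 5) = (0 7 2 1 9 5 3 13)(4 14 16 8)(6 11 10 15) = [7, 9, 1, 13, 14, 3, 11, 2, 4, 5, 15, 10, 12, 0, 16, 6, 8]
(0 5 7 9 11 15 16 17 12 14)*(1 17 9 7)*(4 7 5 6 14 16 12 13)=[6, 17, 2, 3, 7, 1, 14, 5, 8, 11, 10, 15, 16, 4, 0, 12, 9, 13]=(0 6 14)(1 17 13 4 7 5)(9 11 15 12 16)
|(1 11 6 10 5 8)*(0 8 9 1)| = 6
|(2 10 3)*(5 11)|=|(2 10 3)(5 11)|=6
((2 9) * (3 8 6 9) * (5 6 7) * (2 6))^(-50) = (9) = [0, 1, 2, 3, 4, 5, 6, 7, 8, 9]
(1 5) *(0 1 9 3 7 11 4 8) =(0 1 5 9 3 7 11 4 8) =[1, 5, 2, 7, 8, 9, 6, 11, 0, 3, 10, 4]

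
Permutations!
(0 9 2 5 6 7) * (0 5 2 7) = (0 9 7 5 6) = [9, 1, 2, 3, 4, 6, 0, 5, 8, 7]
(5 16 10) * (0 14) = (0 14)(5 16 10) = [14, 1, 2, 3, 4, 16, 6, 7, 8, 9, 5, 11, 12, 13, 0, 15, 10]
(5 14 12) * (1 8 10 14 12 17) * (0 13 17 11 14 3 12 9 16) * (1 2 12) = (0 13 17 2 12 5 9 16)(1 8 10 3)(11 14) = [13, 8, 12, 1, 4, 9, 6, 7, 10, 16, 3, 14, 5, 17, 11, 15, 0, 2]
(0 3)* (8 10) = [3, 1, 2, 0, 4, 5, 6, 7, 10, 9, 8] = (0 3)(8 10)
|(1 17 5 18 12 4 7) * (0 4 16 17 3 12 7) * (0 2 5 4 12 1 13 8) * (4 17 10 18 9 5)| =8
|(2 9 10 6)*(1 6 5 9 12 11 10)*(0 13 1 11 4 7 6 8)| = 20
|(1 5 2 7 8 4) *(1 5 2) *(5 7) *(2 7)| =6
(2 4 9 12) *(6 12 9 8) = (2 4 8 6 12) = [0, 1, 4, 3, 8, 5, 12, 7, 6, 9, 10, 11, 2]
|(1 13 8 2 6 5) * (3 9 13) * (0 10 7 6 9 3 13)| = 10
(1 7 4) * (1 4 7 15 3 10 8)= (1 15 3 10 8)= [0, 15, 2, 10, 4, 5, 6, 7, 1, 9, 8, 11, 12, 13, 14, 3]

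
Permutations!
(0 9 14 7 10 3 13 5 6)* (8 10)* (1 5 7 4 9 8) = [8, 5, 2, 13, 9, 6, 0, 1, 10, 14, 3, 11, 12, 7, 4] = (0 8 10 3 13 7 1 5 6)(4 9 14)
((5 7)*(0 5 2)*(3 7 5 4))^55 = [0, 1, 2, 3, 4, 5, 6, 7] = (7)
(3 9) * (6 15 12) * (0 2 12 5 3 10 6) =(0 2 12)(3 9 10 6 15 5) =[2, 1, 12, 9, 4, 3, 15, 7, 8, 10, 6, 11, 0, 13, 14, 5]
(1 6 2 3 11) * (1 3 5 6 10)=(1 10)(2 5 6)(3 11)=[0, 10, 5, 11, 4, 6, 2, 7, 8, 9, 1, 3]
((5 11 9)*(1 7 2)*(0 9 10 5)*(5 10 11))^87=(11)(0 9)=[9, 1, 2, 3, 4, 5, 6, 7, 8, 0, 10, 11]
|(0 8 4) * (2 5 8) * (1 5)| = 6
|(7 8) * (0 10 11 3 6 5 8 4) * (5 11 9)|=21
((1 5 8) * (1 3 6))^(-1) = (1 6 3 8 5) = [0, 6, 2, 8, 4, 1, 3, 7, 5]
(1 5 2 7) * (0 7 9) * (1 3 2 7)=(0 1 5 7 3 2 9)=[1, 5, 9, 2, 4, 7, 6, 3, 8, 0]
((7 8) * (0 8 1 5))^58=(0 1 8 5 7)=[1, 8, 2, 3, 4, 7, 6, 0, 5]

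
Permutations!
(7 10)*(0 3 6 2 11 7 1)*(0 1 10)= (0 3 6 2 11 7)= [3, 1, 11, 6, 4, 5, 2, 0, 8, 9, 10, 7]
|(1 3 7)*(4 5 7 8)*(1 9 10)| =8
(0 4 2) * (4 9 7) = (0 9 7 4 2) = [9, 1, 0, 3, 2, 5, 6, 4, 8, 7]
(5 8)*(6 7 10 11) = [0, 1, 2, 3, 4, 8, 7, 10, 5, 9, 11, 6] = (5 8)(6 7 10 11)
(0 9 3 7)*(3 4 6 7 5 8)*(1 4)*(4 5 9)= (0 4 6 7)(1 5 8 3 9)= [4, 5, 2, 9, 6, 8, 7, 0, 3, 1]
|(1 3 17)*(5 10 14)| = 3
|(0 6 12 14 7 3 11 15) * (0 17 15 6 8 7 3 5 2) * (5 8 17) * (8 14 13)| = 40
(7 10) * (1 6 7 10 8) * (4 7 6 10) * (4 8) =(1 10 8)(4 7) =[0, 10, 2, 3, 7, 5, 6, 4, 1, 9, 8]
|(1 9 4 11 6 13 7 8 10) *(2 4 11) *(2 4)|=|(1 9 11 6 13 7 8 10)|=8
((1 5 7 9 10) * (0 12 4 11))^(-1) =(0 11 4 12)(1 10 9 7 5) =[11, 10, 2, 3, 12, 1, 6, 5, 8, 7, 9, 4, 0]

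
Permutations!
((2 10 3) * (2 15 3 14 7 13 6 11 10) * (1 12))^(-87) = (1 12)(3 15)(6 14)(7 11)(10 13) = [0, 12, 2, 15, 4, 5, 14, 11, 8, 9, 13, 7, 1, 10, 6, 3]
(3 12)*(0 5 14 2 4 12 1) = (0 5 14 2 4 12 3 1) = [5, 0, 4, 1, 12, 14, 6, 7, 8, 9, 10, 11, 3, 13, 2]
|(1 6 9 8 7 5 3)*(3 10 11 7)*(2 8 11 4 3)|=|(1 6 9 11 7 5 10 4 3)(2 8)|=18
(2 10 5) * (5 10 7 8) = (10)(2 7 8 5) = [0, 1, 7, 3, 4, 2, 6, 8, 5, 9, 10]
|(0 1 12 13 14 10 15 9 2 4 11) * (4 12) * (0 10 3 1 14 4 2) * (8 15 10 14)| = |(0 8 15 9)(1 2 12 13 4 11 14 3)| = 8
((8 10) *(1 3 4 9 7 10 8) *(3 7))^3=[0, 1, 2, 3, 4, 5, 6, 7, 8, 9, 10]=(10)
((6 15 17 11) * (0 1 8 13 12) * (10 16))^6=(0 1 8 13 12)(6 17)(11 15)=[1, 8, 2, 3, 4, 5, 17, 7, 13, 9, 10, 15, 0, 12, 14, 11, 16, 6]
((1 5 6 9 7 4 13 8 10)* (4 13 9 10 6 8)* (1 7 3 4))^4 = (1 10 5 7 8 13 6)(3 4 9) = [0, 10, 2, 4, 9, 7, 1, 8, 13, 3, 5, 11, 12, 6]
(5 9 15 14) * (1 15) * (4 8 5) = (1 15 14 4 8 5 9) = [0, 15, 2, 3, 8, 9, 6, 7, 5, 1, 10, 11, 12, 13, 4, 14]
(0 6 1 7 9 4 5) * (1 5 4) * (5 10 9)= (0 6 10 9 1 7 5)= [6, 7, 2, 3, 4, 0, 10, 5, 8, 1, 9]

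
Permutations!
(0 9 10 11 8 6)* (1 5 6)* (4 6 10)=[9, 5, 2, 3, 6, 10, 0, 7, 1, 4, 11, 8]=(0 9 4 6)(1 5 10 11 8)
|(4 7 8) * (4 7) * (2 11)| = |(2 11)(7 8)| = 2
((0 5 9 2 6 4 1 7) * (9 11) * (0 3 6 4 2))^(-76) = [0, 3, 1, 2, 7, 5, 4, 6, 8, 9, 10, 11] = (11)(1 3 2)(4 7 6)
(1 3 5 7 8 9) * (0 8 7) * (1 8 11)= (0 11 1 3 5)(8 9)= [11, 3, 2, 5, 4, 0, 6, 7, 9, 8, 10, 1]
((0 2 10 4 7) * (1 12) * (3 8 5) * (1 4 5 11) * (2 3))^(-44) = (0 1)(2 10 5)(3 12)(4 8)(7 11) = [1, 0, 10, 12, 8, 2, 6, 11, 4, 9, 5, 7, 3]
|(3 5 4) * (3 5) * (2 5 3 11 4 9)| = 3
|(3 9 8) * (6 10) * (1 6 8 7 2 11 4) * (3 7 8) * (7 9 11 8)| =12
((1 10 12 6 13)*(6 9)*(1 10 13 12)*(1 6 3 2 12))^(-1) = [0, 6, 3, 9, 4, 5, 10, 7, 8, 12, 13, 11, 2, 1] = (1 6 10 13)(2 3 9 12)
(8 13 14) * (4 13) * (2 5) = (2 5)(4 13 14 8) = [0, 1, 5, 3, 13, 2, 6, 7, 4, 9, 10, 11, 12, 14, 8]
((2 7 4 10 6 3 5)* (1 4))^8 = [0, 1, 2, 3, 4, 5, 6, 7, 8, 9, 10] = (10)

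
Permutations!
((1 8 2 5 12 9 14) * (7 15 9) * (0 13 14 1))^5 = (0 14 13)(1 7 2 9 12 8 15 5) = [14, 7, 9, 3, 4, 1, 6, 2, 15, 12, 10, 11, 8, 0, 13, 5]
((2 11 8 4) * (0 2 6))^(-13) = [6, 1, 0, 3, 8, 5, 4, 7, 11, 9, 10, 2] = (0 6 4 8 11 2)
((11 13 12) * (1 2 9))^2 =(1 9 2)(11 12 13) =[0, 9, 1, 3, 4, 5, 6, 7, 8, 2, 10, 12, 13, 11]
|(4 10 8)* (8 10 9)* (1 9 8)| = |(10)(1 9)(4 8)| = 2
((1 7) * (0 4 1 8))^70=(8)=[0, 1, 2, 3, 4, 5, 6, 7, 8]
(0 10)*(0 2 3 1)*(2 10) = (10)(0 2 3 1) = [2, 0, 3, 1, 4, 5, 6, 7, 8, 9, 10]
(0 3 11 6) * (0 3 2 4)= (0 2 4)(3 11 6)= [2, 1, 4, 11, 0, 5, 3, 7, 8, 9, 10, 6]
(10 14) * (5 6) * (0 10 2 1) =[10, 0, 1, 3, 4, 6, 5, 7, 8, 9, 14, 11, 12, 13, 2] =(0 10 14 2 1)(5 6)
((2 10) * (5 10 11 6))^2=[0, 1, 6, 3, 4, 2, 10, 7, 8, 9, 11, 5]=(2 6 10 11 5)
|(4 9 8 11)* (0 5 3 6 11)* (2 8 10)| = 10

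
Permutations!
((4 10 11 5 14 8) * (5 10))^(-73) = (4 8 14 5)(10 11) = [0, 1, 2, 3, 8, 4, 6, 7, 14, 9, 11, 10, 12, 13, 5]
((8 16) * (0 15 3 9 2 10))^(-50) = (16)(0 2 3)(9 15 10) = [2, 1, 3, 0, 4, 5, 6, 7, 8, 15, 9, 11, 12, 13, 14, 10, 16]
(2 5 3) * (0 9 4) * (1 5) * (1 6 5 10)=[9, 10, 6, 2, 0, 3, 5, 7, 8, 4, 1]=(0 9 4)(1 10)(2 6 5 3)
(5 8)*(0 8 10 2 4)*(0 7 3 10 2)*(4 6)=(0 8 5 2 6 4 7 3 10)=[8, 1, 6, 10, 7, 2, 4, 3, 5, 9, 0]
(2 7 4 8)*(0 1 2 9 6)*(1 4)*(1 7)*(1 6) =(0 4 8 9 1 2 6) =[4, 2, 6, 3, 8, 5, 0, 7, 9, 1]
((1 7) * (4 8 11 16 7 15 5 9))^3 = [0, 9, 2, 3, 16, 8, 6, 5, 7, 11, 10, 1, 12, 13, 14, 4, 15] = (1 9 11)(4 16 15)(5 8 7)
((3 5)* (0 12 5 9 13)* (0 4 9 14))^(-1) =(0 14 3 5 12)(4 13 9) =[14, 1, 2, 5, 13, 12, 6, 7, 8, 4, 10, 11, 0, 9, 3]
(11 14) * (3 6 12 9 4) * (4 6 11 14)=[0, 1, 2, 11, 3, 5, 12, 7, 8, 6, 10, 4, 9, 13, 14]=(14)(3 11 4)(6 12 9)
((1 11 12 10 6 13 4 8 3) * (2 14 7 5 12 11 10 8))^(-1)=(1 3 8 12 5 7 14 2 4 13 6 10)=[0, 3, 4, 8, 13, 7, 10, 14, 12, 9, 1, 11, 5, 6, 2]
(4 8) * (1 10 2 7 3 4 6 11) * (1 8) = (1 10 2 7 3 4)(6 11 8) = [0, 10, 7, 4, 1, 5, 11, 3, 6, 9, 2, 8]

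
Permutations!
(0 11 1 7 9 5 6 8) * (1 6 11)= [1, 7, 2, 3, 4, 11, 8, 9, 0, 5, 10, 6]= (0 1 7 9 5 11 6 8)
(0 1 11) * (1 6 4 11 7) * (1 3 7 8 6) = (0 1 8 6 4 11)(3 7) = [1, 8, 2, 7, 11, 5, 4, 3, 6, 9, 10, 0]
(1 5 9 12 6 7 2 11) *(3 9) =[0, 5, 11, 9, 4, 3, 7, 2, 8, 12, 10, 1, 6] =(1 5 3 9 12 6 7 2 11)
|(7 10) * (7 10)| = |(10)| = 1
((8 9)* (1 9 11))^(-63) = (1 9 8 11) = [0, 9, 2, 3, 4, 5, 6, 7, 11, 8, 10, 1]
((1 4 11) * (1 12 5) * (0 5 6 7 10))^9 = (12) = [0, 1, 2, 3, 4, 5, 6, 7, 8, 9, 10, 11, 12]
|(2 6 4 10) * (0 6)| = |(0 6 4 10 2)| = 5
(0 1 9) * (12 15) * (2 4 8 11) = (0 1 9)(2 4 8 11)(12 15) = [1, 9, 4, 3, 8, 5, 6, 7, 11, 0, 10, 2, 15, 13, 14, 12]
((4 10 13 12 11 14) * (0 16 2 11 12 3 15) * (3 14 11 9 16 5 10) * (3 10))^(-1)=(0 15 3 5)(2 16 9)(4 14 13 10)=[15, 1, 16, 5, 14, 0, 6, 7, 8, 2, 4, 11, 12, 10, 13, 3, 9]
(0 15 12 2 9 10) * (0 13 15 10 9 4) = (0 10 13 15 12 2 4) = [10, 1, 4, 3, 0, 5, 6, 7, 8, 9, 13, 11, 2, 15, 14, 12]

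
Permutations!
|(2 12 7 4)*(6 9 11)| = |(2 12 7 4)(6 9 11)| = 12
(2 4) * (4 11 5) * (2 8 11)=(4 8 11 5)=[0, 1, 2, 3, 8, 4, 6, 7, 11, 9, 10, 5]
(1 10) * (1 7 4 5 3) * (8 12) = (1 10 7 4 5 3)(8 12) = [0, 10, 2, 1, 5, 3, 6, 4, 12, 9, 7, 11, 8]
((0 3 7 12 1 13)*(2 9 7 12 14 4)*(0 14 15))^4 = (0 13 9 3 14 7 12 4 15 1 2) = [13, 2, 0, 14, 15, 5, 6, 12, 8, 3, 10, 11, 4, 9, 7, 1]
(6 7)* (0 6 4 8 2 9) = [6, 1, 9, 3, 8, 5, 7, 4, 2, 0] = (0 6 7 4 8 2 9)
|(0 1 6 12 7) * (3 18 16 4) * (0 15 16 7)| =|(0 1 6 12)(3 18 7 15 16 4)| =12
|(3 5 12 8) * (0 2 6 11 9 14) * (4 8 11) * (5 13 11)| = 10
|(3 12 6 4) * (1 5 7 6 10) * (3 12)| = 7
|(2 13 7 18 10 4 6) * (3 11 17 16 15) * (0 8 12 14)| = 140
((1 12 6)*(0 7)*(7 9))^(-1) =[7, 6, 2, 3, 4, 5, 12, 9, 8, 0, 10, 11, 1] =(0 7 9)(1 6 12)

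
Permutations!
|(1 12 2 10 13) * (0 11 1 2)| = |(0 11 1 12)(2 10 13)| = 12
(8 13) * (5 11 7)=[0, 1, 2, 3, 4, 11, 6, 5, 13, 9, 10, 7, 12, 8]=(5 11 7)(8 13)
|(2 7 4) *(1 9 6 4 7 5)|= 6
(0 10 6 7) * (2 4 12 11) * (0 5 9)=(0 10 6 7 5 9)(2 4 12 11)=[10, 1, 4, 3, 12, 9, 7, 5, 8, 0, 6, 2, 11]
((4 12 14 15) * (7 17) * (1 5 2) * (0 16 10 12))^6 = [4, 1, 2, 3, 15, 5, 6, 7, 8, 9, 16, 11, 10, 13, 12, 14, 0, 17] = (17)(0 4 15 14 12 10 16)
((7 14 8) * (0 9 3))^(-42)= (14)= [0, 1, 2, 3, 4, 5, 6, 7, 8, 9, 10, 11, 12, 13, 14]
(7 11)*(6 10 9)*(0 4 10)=(0 4 10 9 6)(7 11)=[4, 1, 2, 3, 10, 5, 0, 11, 8, 6, 9, 7]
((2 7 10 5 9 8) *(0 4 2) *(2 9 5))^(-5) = [8, 1, 7, 3, 0, 5, 6, 10, 9, 4, 2] = (0 8 9 4)(2 7 10)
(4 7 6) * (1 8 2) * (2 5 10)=(1 8 5 10 2)(4 7 6)=[0, 8, 1, 3, 7, 10, 4, 6, 5, 9, 2]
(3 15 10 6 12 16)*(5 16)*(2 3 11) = (2 3 15 10 6 12 5 16 11) = [0, 1, 3, 15, 4, 16, 12, 7, 8, 9, 6, 2, 5, 13, 14, 10, 11]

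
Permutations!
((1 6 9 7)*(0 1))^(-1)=[7, 0, 2, 3, 4, 5, 1, 9, 8, 6]=(0 7 9 6 1)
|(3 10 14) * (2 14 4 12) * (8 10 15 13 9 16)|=|(2 14 3 15 13 9 16 8 10 4 12)|=11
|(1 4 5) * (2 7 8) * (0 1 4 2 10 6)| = |(0 1 2 7 8 10 6)(4 5)| = 14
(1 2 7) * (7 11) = (1 2 11 7) = [0, 2, 11, 3, 4, 5, 6, 1, 8, 9, 10, 7]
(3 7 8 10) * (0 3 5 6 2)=(0 3 7 8 10 5 6 2)=[3, 1, 0, 7, 4, 6, 2, 8, 10, 9, 5]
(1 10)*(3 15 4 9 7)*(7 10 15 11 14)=[0, 15, 2, 11, 9, 5, 6, 3, 8, 10, 1, 14, 12, 13, 7, 4]=(1 15 4 9 10)(3 11 14 7)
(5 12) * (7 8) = [0, 1, 2, 3, 4, 12, 6, 8, 7, 9, 10, 11, 5] = (5 12)(7 8)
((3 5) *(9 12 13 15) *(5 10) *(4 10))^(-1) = (3 5 10 4)(9 15 13 12) = [0, 1, 2, 5, 3, 10, 6, 7, 8, 15, 4, 11, 9, 12, 14, 13]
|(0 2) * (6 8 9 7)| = |(0 2)(6 8 9 7)| = 4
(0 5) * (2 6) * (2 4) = (0 5)(2 6 4) = [5, 1, 6, 3, 2, 0, 4]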